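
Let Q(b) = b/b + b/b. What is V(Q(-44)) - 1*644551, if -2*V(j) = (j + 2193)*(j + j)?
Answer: -648941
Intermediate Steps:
Q(b) = 2 (Q(b) = 1 + 1 = 2)
V(j) = -j*(2193 + j) (V(j) = -(j + 2193)*(j + j)/2 = -(2193 + j)*2*j/2 = -j*(2193 + j))
V(Q(-44)) - 1*644551 = -1*2*(2193 + 2) - 1*644551 = -1*2*2195 - 644551 = -4390 - 644551 = -648941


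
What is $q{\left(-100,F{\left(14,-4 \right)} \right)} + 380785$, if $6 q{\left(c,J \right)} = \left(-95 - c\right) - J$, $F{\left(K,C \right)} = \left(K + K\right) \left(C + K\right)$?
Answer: $\frac{2284435}{6} \approx 3.8074 \cdot 10^{5}$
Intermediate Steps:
$F{\left(K,C \right)} = 2 K \left(C + K\right)$
$q{\left(c,J \right)} = - \frac{95}{6} - \frac{J}{6} - \frac{c}{6}$ ($q{\left(c,J \right)} = \frac{\left(-95 - c\right) - J}{6} = \frac{-95 - J - c}{6} = - \frac{95}{6} - \frac{J}{6} - \frac{c}{6}$)
$q{\left(-100,F{\left(14,-4 \right)} \right)} + 380785 = \left(- \frac{95}{6} - \frac{2 \cdot 14 \left(-4 + 14\right)}{6} - - \frac{50}{3}\right) + 380785 = \left(- \frac{95}{6} - \frac{2 \cdot 14 \cdot 10}{6} + \frac{50}{3}\right) + 380785 = \left(- \frac{95}{6} - \frac{140}{3} + \frac{50}{3}\right) + 380785 = - \frac{275}{6} + 380785 = \frac{2284435}{6}$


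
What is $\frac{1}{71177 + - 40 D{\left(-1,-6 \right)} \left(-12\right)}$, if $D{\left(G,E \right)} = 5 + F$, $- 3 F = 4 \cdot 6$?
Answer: $\frac{1}{69737} \approx 1.434 \cdot 10^{-5}$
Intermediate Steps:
$F = -8$ ($F = - \frac{4 \cdot 6}{3} = \left(- \frac{1}{3}\right) 24 = -8$)
$D{\left(G,E \right)} = -3$ ($D{\left(G,E \right)} = 5 - 8 = -3$)
$\frac{1}{71177 + - 40 D{\left(-1,-6 \right)} \left(-12\right)} = \frac{1}{71177 + \left(-40\right) \left(-3\right) \left(-12\right)} = \frac{1}{71177 + 120 \left(-12\right)} = \frac{1}{71177 - 1440} = \frac{1}{69737}$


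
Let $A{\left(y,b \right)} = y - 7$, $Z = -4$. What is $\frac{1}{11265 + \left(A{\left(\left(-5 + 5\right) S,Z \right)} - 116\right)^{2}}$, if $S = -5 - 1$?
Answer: $\frac{1}{26394} \approx 3.7887 \cdot 10^{-5}$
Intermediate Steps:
$S = -6$
$A{\left(y,b \right)} = -7 + y$ ($A{\left(y,b \right)} = y - 7 = -7 + y$)
$\frac{1}{11265 + \left(A{\left(\left(-5 + 5\right) S,Z \right)} - 116\right)^{2}} = \frac{1}{11265 + \left(\left(-7 + \left(-5 + 5\right) \left(-6\right)\right) - 116\right)^{2}} = \frac{1}{11265 + \left(\left(-7 + 0 \left(-6\right)\right) - 116\right)^{2}} = \frac{1}{11265 + \left(\left(-7 + 0\right) - 116\right)^{2}} = \frac{1}{11265 + \left(-7 - 116\right)^{2}} = \frac{1}{11265 + \left(-123\right)^{2}} = \frac{1}{11265 + 15129} = \frac{1}{26394}$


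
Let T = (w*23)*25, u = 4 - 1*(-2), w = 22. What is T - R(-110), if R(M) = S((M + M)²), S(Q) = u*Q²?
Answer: -14055347350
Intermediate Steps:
u = 6 (u = 4 + 2 = 6)
S(Q) = 6*Q²
R(M) = 96*M⁴ (R(M) = 6*((M + M)²)² = 6*((2*M)²)² = 6*(4*M²)² = 6*(16*M⁴) = 96*M⁴)
T = 12650 (T = (22*23)*25 = 506*25 = 12650)
T - R(-110) = 12650 - 96*(-110)⁴ = 12650 - 96*146410000 = 12650 - 1*14055360000 = 12650 - 14055360000 = -14055347350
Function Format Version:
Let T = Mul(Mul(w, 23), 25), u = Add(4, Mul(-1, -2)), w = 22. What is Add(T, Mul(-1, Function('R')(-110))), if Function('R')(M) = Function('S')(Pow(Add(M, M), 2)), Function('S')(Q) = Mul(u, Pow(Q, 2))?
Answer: -14055347350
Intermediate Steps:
u = 6 (u = Add(4, 2) = 6)
Function('S')(Q) = Mul(6, Pow(Q, 2))
Function('R')(M) = Mul(96, Pow(M, 4)) (Function('R')(M) = Mul(6, Pow(Pow(Add(M, M), 2), 2)) = Mul(6, Pow(Pow(Mul(2, M), 2), 2)) = Mul(6, Pow(Mul(4, Pow(M, 2)), 2)) = Mul(6, Mul(16, Pow(M, 4))) = Mul(96, Pow(M, 4)))
T = 12650 (T = Mul(Mul(22, 23), 25) = Mul(506, 25) = 12650)
Add(T, Mul(-1, Function('R')(-110))) = Add(12650, Mul(-1, Mul(96, Pow(-110, 4)))) = Add(12650, Mul(-1, Mul(96, 146410000))) = Add(12650, Mul(-1, 14055360000)) = Add(12650, -14055360000) = -14055347350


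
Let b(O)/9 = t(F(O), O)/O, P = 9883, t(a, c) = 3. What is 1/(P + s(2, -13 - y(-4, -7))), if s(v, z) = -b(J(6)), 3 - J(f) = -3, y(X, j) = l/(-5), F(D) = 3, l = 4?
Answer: 2/19757 ≈ 0.00010123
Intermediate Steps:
y(X, j) = -⅘ (y(X, j) = 4/(-5) = 4*(-⅕) = -⅘)
J(f) = 6 (J(f) = 3 - 1*(-3) = 3 + 3 = 6)
b(O) = 27/O (b(O) = 9*(3/O) = 27/O)
s(v, z) = -9/2 (s(v, z) = -27/6 = -1*9/2 = -9/2)
1/(P + s(2, -13 - y(-4, -7))) = 1/(9883 - 9/2) = 1/(19757/2) = 2/19757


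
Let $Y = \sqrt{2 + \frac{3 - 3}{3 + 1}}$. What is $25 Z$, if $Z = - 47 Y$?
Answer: $- 1175 \sqrt{2} \approx -1661.7$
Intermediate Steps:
$Y = \sqrt{2}$ ($Y = \sqrt{2 + \frac{0}{4}} = \sqrt{2 + 0 \cdot \frac{1}{4}} = \sqrt{2 + 0} = \sqrt{2} \approx 1.4142$)
$Z = - 47 \sqrt{2} \approx -66.468$
$25 Z = 25 \left(- 47 \sqrt{2}\right) = - 1175 \sqrt{2}$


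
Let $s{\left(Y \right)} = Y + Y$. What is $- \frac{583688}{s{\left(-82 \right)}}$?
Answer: $\frac{145922}{41} \approx 3559.1$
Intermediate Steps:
$s{\left(Y \right)} = 2 Y$
$- \frac{583688}{s{\left(-82 \right)}} = - \frac{583688}{2 \left(-82\right)} = - \frac{583688}{-164} = \left(-583688\right) \left(- \frac{1}{164}\right) = \frac{145922}{41}$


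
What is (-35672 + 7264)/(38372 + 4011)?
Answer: -28408/42383 ≈ -0.67027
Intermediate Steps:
(-35672 + 7264)/(38372 + 4011) = -28408/42383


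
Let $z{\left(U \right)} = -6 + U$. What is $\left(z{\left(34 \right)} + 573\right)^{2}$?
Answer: $361201$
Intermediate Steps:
$\left(z{\left(34 \right)} + 573\right)^{2} = \left(\left(-6 + 34\right) + 573\right)^{2} = \left(28 + 573\right)^{2} = 601^{2} = 361201$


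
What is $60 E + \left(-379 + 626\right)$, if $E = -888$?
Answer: $-53033$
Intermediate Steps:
$60 E + \left(-379 + 626\right) = 60 \left(-888\right) + \left(-379 + 626\right) = -53280 + 247 = -53033$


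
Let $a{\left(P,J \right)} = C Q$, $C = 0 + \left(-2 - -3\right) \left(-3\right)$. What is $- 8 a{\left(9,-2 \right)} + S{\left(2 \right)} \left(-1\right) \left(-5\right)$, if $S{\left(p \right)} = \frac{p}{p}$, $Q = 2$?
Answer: $53$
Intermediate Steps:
$C = -3$ ($C = 0 + \left(-2 + 3\right) \left(-3\right) = 0 + 1 \left(-3\right) = 0 - 3 = -3$)
$a{\left(P,J \right)} = -6$ ($a{\left(P,J \right)} = \left(-3\right) 2 = -6$)
$S{\left(p \right)} = 1$
$- 8 a{\left(9,-2 \right)} + S{\left(2 \right)} \left(-1\right) \left(-5\right) = \left(-8\right) \left(-6\right) + 1 \left(-1\right) \left(-5\right) = 48 - -5 = 48 + 5 = 53$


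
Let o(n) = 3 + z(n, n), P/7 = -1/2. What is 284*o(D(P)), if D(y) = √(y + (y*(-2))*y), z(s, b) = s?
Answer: 852 + 568*I*√7 ≈ 852.0 + 1502.8*I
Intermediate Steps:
P = -7/2 (P = 7*(-1/2) = 7*(-1*½) = 7*(-½) = -7/2 ≈ -3.5000)
D(y) = √(y - 2*y²) (D(y) = √(y + (-2*y)*y) = √(y - 2*y²))
o(n) = 3 + n
284*o(D(P)) = 284*(3 + √(-7*(1 - 2*(-7/2))/2)) = 284*(3 + √(-7*(1 + 7)/2)) = 284*(3 + √(-7/2*8)) = 284*(3 + √(-28)) = 284*(3 + 2*I*√7) = 852 + 568*I*√7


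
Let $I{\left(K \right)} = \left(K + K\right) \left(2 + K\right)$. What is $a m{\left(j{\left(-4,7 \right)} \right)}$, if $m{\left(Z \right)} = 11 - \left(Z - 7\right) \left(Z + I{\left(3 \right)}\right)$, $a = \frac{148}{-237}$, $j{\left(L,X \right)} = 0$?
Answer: $- \frac{32708}{237} \approx -138.01$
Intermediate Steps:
$I{\left(K \right)} = 2 K \left(2 + K\right)$
$a = - \frac{148}{237}$ ($a = 148 \left(- \frac{1}{237}\right) = - \frac{148}{237} \approx -0.62447$)
$m{\left(Z \right)} = 11 - \left(-7 + Z\right) \left(30 + Z\right)$ ($m{\left(Z \right)} = 11 - \left(Z - 7\right) \left(Z + 2 \cdot 3 \left(2 + 3\right)\right) = 11 - \left(-7 + Z\right) \left(Z + 2 \cdot 3 \cdot 5\right) = 11 - \left(-7 + Z\right) \left(Z + 30\right) = 11 - \left(-7 + Z\right) \left(30 + Z\right)$)
$a m{\left(j{\left(-4,7 \right)} \right)} = - \frac{148 \left(221 - 0^{2} - 0\right)}{237} = - \frac{148 \left(221 - 0 + 0\right)}{237} = - \frac{148 \left(221 + 0 + 0\right)}{237} = \left(- \frac{148}{237}\right) 221 = - \frac{32708}{237}$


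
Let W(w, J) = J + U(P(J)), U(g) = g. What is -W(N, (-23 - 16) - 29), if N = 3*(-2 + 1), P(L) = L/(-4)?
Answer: 51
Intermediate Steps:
P(L) = -L/4 (P(L) = L*(-1/4) = -L/4)
N = -3 (N = 3*(-1) = -3)
W(w, J) = 3*J/4 (W(w, J) = J - J/4 = 3*J/4)
-W(N, (-23 - 16) - 29) = -3*((-23 - 16) - 29)/4 = -3*(-39 - 29)/4 = -3*(-68)/4 = -1*(-51) = 51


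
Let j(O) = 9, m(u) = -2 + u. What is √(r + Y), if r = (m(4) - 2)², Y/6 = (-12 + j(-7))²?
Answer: 3*√6 ≈ 7.3485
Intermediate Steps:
Y = 54 (Y = 6*(-12 + 9)² = 6*(-3)² = 6*9 = 54)
r = 0 (r = ((-2 + 4) - 2)² = (2 - 2)² = 0² = 0)
√(r + Y) = √(0 + 54) = √54 = 3*√6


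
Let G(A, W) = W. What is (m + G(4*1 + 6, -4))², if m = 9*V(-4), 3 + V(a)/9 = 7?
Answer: 102400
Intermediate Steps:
V(a) = 36 (V(a) = -27 + 9*7 = -27 + 63 = 36)
m = 324 (m = 9*36 = 324)
(m + G(4*1 + 6, -4))² = (324 - 4)² = 320² = 102400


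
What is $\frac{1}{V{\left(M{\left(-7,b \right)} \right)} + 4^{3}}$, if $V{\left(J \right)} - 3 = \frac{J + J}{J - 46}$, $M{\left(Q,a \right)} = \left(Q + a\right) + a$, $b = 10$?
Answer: $\frac{33}{2185} \approx 0.015103$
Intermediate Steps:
$M{\left(Q,a \right)} = Q + 2 a$
$V{\left(J \right)} = 3 + \frac{2 J}{-46 + J}$ ($V{\left(J \right)} = 3 + \frac{J + J}{J - 46} = 3 + \frac{2 J}{-46 + J}$)
$\frac{1}{V{\left(M{\left(-7,b \right)} \right)} + 4^{3}} = \frac{1}{\frac{-138 + 5 \left(-7 + 2 \cdot 10\right)}{-46 + \left(-7 + 2 \cdot 10\right)} + 4^{3}} = \frac{1}{\frac{-138 + 5 \left(-7 + 20\right)}{-46 + \left(-7 + 20\right)} + 64} = \frac{1}{\frac{-138 + 5 \cdot 13}{-46 + 13} + 64} = \frac{1}{\frac{-138 + 65}{-33} + 64} = \frac{1}{\left(- \frac{1}{33}\right) \left(-73\right) + 64} = \frac{1}{\frac{73}{33} + 64} = \frac{1}{\frac{2185}{33}} = \frac{33}{2185}$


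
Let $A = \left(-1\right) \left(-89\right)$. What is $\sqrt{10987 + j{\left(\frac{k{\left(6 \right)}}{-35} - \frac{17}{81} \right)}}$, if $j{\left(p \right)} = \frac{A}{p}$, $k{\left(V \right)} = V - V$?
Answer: $\frac{\sqrt{3052690}}{17} \approx 102.78$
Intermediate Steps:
$k{\left(V \right)} = 0$
$A = 89$
$j{\left(p \right)} = \frac{89}{p}$
$\sqrt{10987 + j{\left(\frac{k{\left(6 \right)}}{-35} - \frac{17}{81} \right)}} = \sqrt{10987 + \frac{89}{\frac{0}{-35} - \frac{17}{81}}} = \sqrt{10987 + \frac{89}{0 \left(- \frac{1}{35}\right) - \frac{17}{81}}} = \sqrt{10987 + \frac{89}{0 - \frac{17}{81}}} = \sqrt{10987 + \frac{89}{- \frac{17}{81}}} = \sqrt{10987 + 89 \left(- \frac{81}{17}\right)} = \sqrt{10987 - \frac{7209}{17}} = \sqrt{\frac{179570}{17}} = \frac{\sqrt{3052690}}{17}$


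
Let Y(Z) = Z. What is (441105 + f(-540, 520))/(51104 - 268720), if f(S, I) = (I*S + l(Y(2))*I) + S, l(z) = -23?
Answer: -21115/31088 ≈ -0.67920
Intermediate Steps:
f(S, I) = S - 23*I + I*S (f(S, I) = (I*S - 23*I) + S = (-23*I + I*S) + S = S - 23*I + I*S)
(441105 + f(-540, 520))/(51104 - 268720) = (441105 + (-540 - 23*520 + 520*(-540)))/(51104 - 268720) = (441105 + (-540 - 11960 - 280800))/(-217616) = (441105 - 293300)*(-1/217616) = 147805*(-1/217616) = -21115/31088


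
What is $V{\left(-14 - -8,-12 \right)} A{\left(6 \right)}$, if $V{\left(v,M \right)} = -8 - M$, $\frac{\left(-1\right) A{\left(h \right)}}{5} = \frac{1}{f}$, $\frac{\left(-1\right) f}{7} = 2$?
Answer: $\frac{10}{7} \approx 1.4286$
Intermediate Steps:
$f = -14$ ($f = \left(-7\right) 2 = -14$)
$A{\left(h \right)} = \frac{5}{14}$ ($A{\left(h \right)} = - \frac{5}{-14} = \left(-5\right) \left(- \frac{1}{14}\right) = \frac{5}{14}$)
$V{\left(-14 - -8,-12 \right)} A{\left(6 \right)} = \left(-8 - -12\right) \frac{5}{14} = \left(-8 + 12\right) \frac{5}{14} = 4 \cdot \frac{5}{14} = \frac{10}{7}$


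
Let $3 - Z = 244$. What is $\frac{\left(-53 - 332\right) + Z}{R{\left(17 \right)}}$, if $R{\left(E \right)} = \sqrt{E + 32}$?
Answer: $- \frac{626}{7} \approx -89.429$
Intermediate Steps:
$Z = -241$ ($Z = 3 - 244 = -241$)
$R{\left(E \right)} = \sqrt{32 + E}$
$\frac{\left(-53 - 332\right) + Z}{R{\left(17 \right)}} = \frac{\left(-53 - 332\right) - 241}{\sqrt{32 + 17}} = \frac{-385 - 241}{\sqrt{49}} = - \frac{626}{7}$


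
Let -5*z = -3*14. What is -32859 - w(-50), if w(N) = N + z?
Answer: -164087/5 ≈ -32817.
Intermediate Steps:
z = 42/5 (z = -(-3)*14/5 = -⅕*(-42) = 42/5 ≈ 8.4000)
w(N) = 42/5 + N (w(N) = N + 42/5 = 42/5 + N)
-32859 - w(-50) = -32859 - (42/5 - 50) = -32859 - 1*(-208/5) = -32859 + 208/5 = -164087/5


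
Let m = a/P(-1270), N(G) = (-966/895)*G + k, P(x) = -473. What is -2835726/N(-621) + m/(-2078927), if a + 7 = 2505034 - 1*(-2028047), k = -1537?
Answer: 2495676518356717616/762799514396359 ≈ 3271.7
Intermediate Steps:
a = 4533074 (a = -7 + (2505034 - 1*(-2028047)) = -7 + (2505034 + 2028047) = -7 + 4533081 = 4533074)
N(G) = -1537 - 966*G/895 (N(G) = (-966/895)*G - 1537 = (-966*1/895)*G - 1537 = -966*G/895 - 1537 = -1537 - 966*G/895)
m = -4533074/473 (m = 4533074/(-473) = 4533074*(-1/473) = -4533074/473 ≈ -9583.7)
-2835726/N(-621) + m/(-2078927) = -2835726/(-1537 - 966/895*(-621)) - 4533074/473/(-2078927) = -2835726/(-1537 + 599886/895) - 4533074/473*(-1/2078927) = -2835726/(-775729/895) + 4533074/983332471 = -2835726*(-895/775729) + 4533074/983332471 = 2537974770/775729 + 4533074/983332471 = 2495676518356717616/762799514396359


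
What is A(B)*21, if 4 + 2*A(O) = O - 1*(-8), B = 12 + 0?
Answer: 168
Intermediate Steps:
B = 12
A(O) = 2 + O/2 (A(O) = -2 + (O - 1*(-8))/2 = -2 + (O + 8)/2 = -2 + (8 + O)/2 = -2 + (4 + O/2) = 2 + O/2)
A(B)*21 = (2 + (½)*12)*21 = (2 + 6)*21 = 8*21 = 168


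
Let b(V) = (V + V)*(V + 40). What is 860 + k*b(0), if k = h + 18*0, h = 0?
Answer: 860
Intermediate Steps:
b(V) = 2*V*(40 + V) (b(V) = (2*V)*(40 + V) = 2*V*(40 + V))
k = 0 (k = 0 + 18*0 = 0 + 0 = 0)
860 + k*b(0) = 860 + 0*(2*0*(40 + 0)) = 860 + 0*(2*0*40) = 860 + 0*0 = 860 + 0 = 860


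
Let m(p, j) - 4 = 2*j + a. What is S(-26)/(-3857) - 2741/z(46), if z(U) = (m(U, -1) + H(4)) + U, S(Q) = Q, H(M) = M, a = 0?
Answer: -10570685/200564 ≈ -52.705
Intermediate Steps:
m(p, j) = 4 + 2*j (m(p, j) = 4 + (2*j + 0) = 4 + 2*j)
z(U) = 6 + U (z(U) = ((4 + 2*(-1)) + 4) + U = ((4 - 2) + 4) + U = (2 + 4) + U = 6 + U)
S(-26)/(-3857) - 2741/z(46) = -26/(-3857) - 2741/(6 + 46) = -26*(-1/3857) - 2741/52 = 26/3857 - 2741*1/52 = 26/3857 - 2741/52 = -10570685/200564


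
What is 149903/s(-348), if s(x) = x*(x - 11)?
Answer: 149903/124932 ≈ 1.1999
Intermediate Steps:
s(x) = x*(-11 + x)
149903/s(-348) = 149903/((-348*(-11 - 348))) = 149903/((-348*(-359))) = 149903/124932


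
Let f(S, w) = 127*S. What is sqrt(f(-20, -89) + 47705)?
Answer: sqrt(45165) ≈ 212.52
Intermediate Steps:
sqrt(f(-20, -89) + 47705) = sqrt(127*(-20) + 47705) = sqrt(-2540 + 47705) = sqrt(45165)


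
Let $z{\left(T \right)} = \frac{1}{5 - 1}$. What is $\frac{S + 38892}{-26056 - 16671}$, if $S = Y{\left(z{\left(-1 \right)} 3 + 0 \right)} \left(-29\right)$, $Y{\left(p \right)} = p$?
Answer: $- \frac{155481}{170908} \approx -0.90973$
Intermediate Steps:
$z{\left(T \right)} = \frac{1}{4}$
$S = - \frac{87}{4}$ ($S = \left(\frac{1}{4} \cdot 3 + 0\right) \left(-29\right) = \left(\frac{3}{4} + 0\right) \left(-29\right) = \frac{3}{4} \left(-29\right) = - \frac{87}{4} \approx -21.75$)
$\frac{S + 38892}{-26056 - 16671} = \frac{- \frac{87}{4} + 38892}{-26056 - 16671} = \frac{155481}{4 \left(-42727\right)} = \frac{155481}{4} \left(- \frac{1}{42727}\right) = - \frac{155481}{170908}$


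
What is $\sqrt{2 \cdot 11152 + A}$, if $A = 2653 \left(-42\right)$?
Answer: $i \sqrt{89122} \approx 298.53 i$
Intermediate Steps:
$A = -111426$
$\sqrt{2 \cdot 11152 + A} = \sqrt{2 \cdot 11152 - 111426} = \sqrt{22304 - 111426} = \sqrt{-89122} = i \sqrt{89122}$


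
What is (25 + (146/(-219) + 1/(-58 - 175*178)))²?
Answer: 9166355704801/15480834084 ≈ 592.11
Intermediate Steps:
(25 + (146/(-219) + 1/(-58 - 175*178)))² = (25 + (146*(-1/219) + (1/178)/(-233)))² = (25 + (-⅔ - 1/233*1/178))² = (25 + (-⅔ - 1/41474))² = (25 - 82951/124422)² = (3027599/124422)² = 9166355704801/15480834084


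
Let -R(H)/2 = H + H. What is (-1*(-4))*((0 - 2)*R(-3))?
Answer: -96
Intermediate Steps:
R(H) = -4*H (R(H) = -2*(H + H) = -4*H)
(-1*(-4))*((0 - 2)*R(-3)) = (-1*(-4))*((0 - 2)*(-4*(-3))) = 4*(-2*12) = 4*(-24) = -96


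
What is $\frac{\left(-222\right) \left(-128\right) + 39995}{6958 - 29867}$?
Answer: $- \frac{68411}{22909} \approx -2.9862$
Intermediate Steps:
$\frac{\left(-222\right) \left(-128\right) + 39995}{6958 - 29867} = \frac{28416 + 39995}{-22909} = 68411 \left(- \frac{1}{22909}\right) = - \frac{68411}{22909}$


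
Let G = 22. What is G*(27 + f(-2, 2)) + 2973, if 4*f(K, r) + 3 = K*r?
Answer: 7057/2 ≈ 3528.5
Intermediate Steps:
f(K, r) = -3/4 + K*r/4 (f(K, r) = -3/4 + (K*r)/4 = -3/4 + K*r/4)
G*(27 + f(-2, 2)) + 2973 = 22*(27 + (-3/4 + (1/4)*(-2)*2)) + 2973 = 22*(27 + (-3/4 - 1)) + 2973 = 22*(27 - 7/4) + 2973 = 22*(101/4) + 2973 = 1111/2 + 2973 = 7057/2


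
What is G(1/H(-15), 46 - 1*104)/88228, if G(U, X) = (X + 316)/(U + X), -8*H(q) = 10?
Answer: -215/4323172 ≈ -4.9732e-5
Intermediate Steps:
H(q) = -5/4 (H(q) = -⅛*10 = -5/4)
G(U, X) = (316 + X)/(U + X)
G(1/H(-15), 46 - 1*104)/88228 = ((316 + (46 - 1*104))/(1/(-5/4) + (46 - 1*104)))/88228 = ((316 + (46 - 104))/(-⅘ + (46 - 104)))*(1/88228) = ((316 - 58)/(-⅘ - 58))*(1/88228) = (258/(-294/5))*(1/88228) = -5/294*258*(1/88228) = -215/49*1/88228 = -215/4323172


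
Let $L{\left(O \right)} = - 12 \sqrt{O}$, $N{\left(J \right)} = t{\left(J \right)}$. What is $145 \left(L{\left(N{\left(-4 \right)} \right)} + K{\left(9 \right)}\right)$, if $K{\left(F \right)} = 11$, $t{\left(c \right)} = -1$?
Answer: $1595 - 1740 i \approx 1595.0 - 1740.0 i$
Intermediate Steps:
$N{\left(J \right)} = -1$
$145 \left(L{\left(N{\left(-4 \right)} \right)} + K{\left(9 \right)}\right) = 145 \left(- 12 \sqrt{-1} + 11\right) = 145 \left(- 12 i + 11\right) = 145 \left(11 - 12 i\right) = 1595 - 1740 i$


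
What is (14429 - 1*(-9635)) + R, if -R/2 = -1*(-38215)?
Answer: -52366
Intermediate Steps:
R = -76430 (R = -(-2)*(-38215) = -2*38215 = -76430)
(14429 - 1*(-9635)) + R = (14429 - 1*(-9635)) - 76430 = (14429 + 9635) - 76430 = 24064 - 76430 = -52366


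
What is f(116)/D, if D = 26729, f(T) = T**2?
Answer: 13456/26729 ≈ 0.50342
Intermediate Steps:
f(116)/D = 116**2/26729 = 13456*(1/26729) = 13456/26729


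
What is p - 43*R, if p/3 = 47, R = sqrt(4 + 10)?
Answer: 141 - 43*sqrt(14) ≈ -19.891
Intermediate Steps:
R = sqrt(14) ≈ 3.7417
p = 141 (p = 3*47 = 141)
p - 43*R = 141 - 43*sqrt(14)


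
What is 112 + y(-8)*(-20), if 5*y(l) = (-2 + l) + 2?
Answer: 144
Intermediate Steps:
y(l) = l/5 (y(l) = ((-2 + l) + 2)/5 = l/5)
112 + y(-8)*(-20) = 112 + ((⅕)*(-8))*(-20) = 112 - 8/5*(-20) = 112 + 32 = 144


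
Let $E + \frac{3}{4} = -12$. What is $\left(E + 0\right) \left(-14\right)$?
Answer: $\frac{357}{2} \approx 178.5$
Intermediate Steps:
$E = - \frac{51}{4}$ ($E = - \frac{3}{4} - 12 = - \frac{51}{4} \approx -12.75$)
$\left(E + 0\right) \left(-14\right) = \left(- \frac{51}{4} + 0\right) \left(-14\right) = \left(- \frac{51}{4}\right) \left(-14\right) = \frac{357}{2}$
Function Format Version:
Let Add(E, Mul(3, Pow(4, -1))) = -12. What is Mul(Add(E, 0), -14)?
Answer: Rational(357, 2) ≈ 178.50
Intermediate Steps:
E = Rational(-51, 4) (E = Add(Rational(-3, 4), -12) = Rational(-51, 4) ≈ -12.750)
Mul(Add(E, 0), -14) = Mul(Add(Rational(-51, 4), 0), -14) = Mul(Rational(-51, 4), -14) = Rational(357, 2)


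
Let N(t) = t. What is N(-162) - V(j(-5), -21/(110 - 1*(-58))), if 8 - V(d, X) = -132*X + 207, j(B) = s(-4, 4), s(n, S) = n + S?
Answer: 107/2 ≈ 53.500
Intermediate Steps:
s(n, S) = S + n
j(B) = 0 (j(B) = 4 - 4 = 0)
V(d, X) = -199 + 132*X (V(d, X) = 8 - (-132*X + 207) = 8 - (207 - 132*X) = 8 + (-207 + 132*X) = -199 + 132*X)
N(-162) - V(j(-5), -21/(110 - 1*(-58))) = -162 - (-199 + 132*(-21/(110 - 1*(-58)))) = -162 - (-199 + 132*(-21/(110 + 58))) = -162 - (-199 + 132*(-21/168)) = -162 - (-199 + 132*(-21*1/168)) = -162 - (-199 + 132*(-⅛)) = -162 - (-199 - 33/2) = -162 - 1*(-431/2) = -162 + 431/2 = 107/2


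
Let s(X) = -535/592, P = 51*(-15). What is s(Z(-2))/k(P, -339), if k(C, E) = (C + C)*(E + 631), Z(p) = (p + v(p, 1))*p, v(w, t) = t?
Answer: 107/52896384 ≈ 2.0228e-6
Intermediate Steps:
P = -765
Z(p) = p*(1 + p) (Z(p) = (p + 1)*p = (1 + p)*p = p*(1 + p))
k(C, E) = 2*C*(631 + E) (k(C, E) = (2*C)*(631 + E) = 2*C*(631 + E))
s(X) = -535/592 (s(X) = -535*1/592 = -535/592)
s(Z(-2))/k(P, -339) = -535*(-1/(1530*(631 - 339)))/592 = -535/(592*(2*(-765)*292)) = -535/592/(-446760) = -535/592*(-1/446760) = 107/52896384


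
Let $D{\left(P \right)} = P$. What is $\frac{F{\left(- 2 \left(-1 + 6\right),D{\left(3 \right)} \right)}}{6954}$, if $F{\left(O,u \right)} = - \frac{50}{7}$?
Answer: $- \frac{25}{24339} \approx -0.0010272$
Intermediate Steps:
$F{\left(O,u \right)} = - \frac{50}{7}$ ($F{\left(O,u \right)} = \left(-50\right) \frac{1}{7} = - \frac{50}{7}$)
$\frac{F{\left(- 2 \left(-1 + 6\right),D{\left(3 \right)} \right)}}{6954} = - \frac{50}{7 \cdot 6954} = \left(- \frac{50}{7}\right) \frac{1}{6954} = - \frac{25}{24339}$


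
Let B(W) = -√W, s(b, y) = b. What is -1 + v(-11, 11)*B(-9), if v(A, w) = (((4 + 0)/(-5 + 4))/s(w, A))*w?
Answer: -1 + 12*I ≈ -1.0 + 12.0*I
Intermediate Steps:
v(A, w) = -4 (v(A, w) = (((4 + 0)/(-5 + 4))/w)*w = ((4/(-1))/w)*w = ((4*(-1))/w)*w = (-4/w)*w = -4)
-1 + v(-11, 11)*B(-9) = -1 - (-4)*√(-9) = -1 - (-4)*3*I = -1 - (-12)*I = -1 + 12*I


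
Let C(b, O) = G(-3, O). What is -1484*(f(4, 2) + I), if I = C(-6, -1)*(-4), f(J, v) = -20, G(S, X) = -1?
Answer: 23744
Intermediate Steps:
C(b, O) = -1
I = 4 (I = -1*(-4) = 4)
-1484*(f(4, 2) + I) = -1484*(-20 + 4) = -1484*(-16) = 23744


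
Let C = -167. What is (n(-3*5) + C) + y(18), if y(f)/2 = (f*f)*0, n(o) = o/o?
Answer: -166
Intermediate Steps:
n(o) = 1
y(f) = 0 (y(f) = 2*((f*f)*0) = 2*(f**2*0) = 2*0 = 0)
(n(-3*5) + C) + y(18) = (1 - 167) + 0 = -166 + 0 = -166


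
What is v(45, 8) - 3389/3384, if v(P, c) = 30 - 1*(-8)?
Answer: 125203/3384 ≈ 36.999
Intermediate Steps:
v(P, c) = 38 (v(P, c) = 30 + 8 = 38)
v(45, 8) - 3389/3384 = 38 - 3389/3384 = 125203/3384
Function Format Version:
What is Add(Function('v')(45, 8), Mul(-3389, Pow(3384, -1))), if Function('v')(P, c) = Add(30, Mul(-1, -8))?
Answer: Rational(125203, 3384) ≈ 36.999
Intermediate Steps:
Function('v')(P, c) = 38 (Function('v')(P, c) = Add(30, 8) = 38)
Add(Function('v')(45, 8), Mul(-3389, Pow(3384, -1))) = Add(38, Mul(-3389, Pow(3384, -1))) = Add(38, Mul(-3389, Rational(1, 3384))) = Add(38, Rational(-3389, 3384)) = Rational(125203, 3384)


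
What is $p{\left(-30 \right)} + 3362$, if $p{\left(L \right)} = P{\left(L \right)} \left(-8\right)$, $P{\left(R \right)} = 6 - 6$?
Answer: $3362$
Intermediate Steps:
$P{\left(R \right)} = 0$ ($P{\left(R \right)} = 6 - 6 = 0$)
$p{\left(L \right)} = 0$ ($p{\left(L \right)} = 0 \left(-8\right) = 0$)
$p{\left(-30 \right)} + 3362 = 0 + 3362 = 3362$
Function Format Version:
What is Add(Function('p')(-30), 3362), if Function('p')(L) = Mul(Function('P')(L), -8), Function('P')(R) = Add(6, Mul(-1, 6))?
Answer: 3362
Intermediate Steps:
Function('P')(R) = 0 (Function('P')(R) = Add(6, -6) = 0)
Function('p')(L) = 0 (Function('p')(L) = Mul(0, -8) = 0)
Add(Function('p')(-30), 3362) = Add(0, 3362) = 3362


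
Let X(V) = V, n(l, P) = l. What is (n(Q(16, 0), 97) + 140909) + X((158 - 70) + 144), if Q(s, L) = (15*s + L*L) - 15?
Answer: 141366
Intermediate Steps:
Q(s, L) = -15 + L² + 15*s (Q(s, L) = (15*s + L²) - 15 = (L² + 15*s) - 15 = -15 + L² + 15*s)
(n(Q(16, 0), 97) + 140909) + X((158 - 70) + 144) = ((-15 + 0² + 15*16) + 140909) + ((158 - 70) + 144) = ((-15 + 0 + 240) + 140909) + (88 + 144) = (225 + 140909) + 232 = 141134 + 232 = 141366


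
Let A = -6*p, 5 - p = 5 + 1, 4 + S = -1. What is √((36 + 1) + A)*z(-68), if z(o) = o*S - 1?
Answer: 339*√43 ≈ 2223.0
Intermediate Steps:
S = -5 (S = -4 - 1 = -5)
p = -1 (p = 5 - (5 + 1) = 5 - 1*6 = 5 - 6 = -1)
z(o) = -1 - 5*o (z(o) = o*(-5) - 1 = -5*o - 1 = -1 - 5*o)
A = 6 (A = -6*(-1) = 6)
√((36 + 1) + A)*z(-68) = √((36 + 1) + 6)*(-1 - 5*(-68)) = √(37 + 6)*(-1 + 340) = √43*339 = 339*√43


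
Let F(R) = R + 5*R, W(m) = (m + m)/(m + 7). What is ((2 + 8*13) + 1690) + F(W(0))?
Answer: 1796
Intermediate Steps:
W(m) = 2*m/(7 + m) (W(m) = (2*m)/(7 + m) = 2*m/(7 + m))
F(R) = 6*R
((2 + 8*13) + 1690) + F(W(0)) = ((2 + 8*13) + 1690) + 6*(2*0/(7 + 0)) = ((2 + 104) + 1690) + 6*(2*0/7) = (106 + 1690) + 6*(2*0*(1/7)) = 1796 + 6*0 = 1796 + 0 = 1796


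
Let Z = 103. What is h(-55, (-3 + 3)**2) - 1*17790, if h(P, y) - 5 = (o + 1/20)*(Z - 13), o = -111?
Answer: -55541/2 ≈ -27771.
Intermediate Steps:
h(P, y) = -19961/2 (h(P, y) = 5 + (-111 + 1/20)*(103 - 13) = 5 + (-111 + 1/20)*90 = 5 - 2219/20*90 = 5 - 19971/2 = -19961/2)
h(-55, (-3 + 3)**2) - 1*17790 = -19961/2 - 1*17790 = -19961/2 - 17790 = -55541/2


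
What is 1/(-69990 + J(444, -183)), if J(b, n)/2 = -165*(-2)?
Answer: -1/69330 ≈ -1.4424e-5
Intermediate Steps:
J(b, n) = 660 (J(b, n) = 2*(-165*(-2)) = 2*330 = 660)
1/(-69990 + J(444, -183)) = 1/(-69990 + 660) = 1/(-69330) = -1/69330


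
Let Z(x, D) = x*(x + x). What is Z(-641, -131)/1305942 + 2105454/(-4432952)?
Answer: 223307673439/1447294550196 ≈ 0.15429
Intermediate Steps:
Z(x, D) = 2*x**2 (Z(x, D) = x*(2*x) = 2*x**2)
Z(-641, -131)/1305942 + 2105454/(-4432952) = (2*(-641)**2)/1305942 + 2105454/(-4432952) = (2*410881)*(1/1305942) + 2105454*(-1/4432952) = 821762*(1/1305942) - 1052727/2216476 = 410881/652971 - 1052727/2216476 = 223307673439/1447294550196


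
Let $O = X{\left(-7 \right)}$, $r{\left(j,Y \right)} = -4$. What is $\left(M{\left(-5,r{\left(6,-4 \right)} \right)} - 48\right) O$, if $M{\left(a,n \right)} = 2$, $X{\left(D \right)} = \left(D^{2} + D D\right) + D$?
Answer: $-4186$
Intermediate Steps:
$X{\left(D \right)} = D + 2 D^{2}$ ($X{\left(D \right)} = \left(D^{2} + D^{2}\right) + D = 2 D^{2} + D = D + 2 D^{2}$)
$O = 91$ ($O = - 7 \left(1 + 2 \left(-7\right)\right) = - 7 \left(1 - 14\right) = \left(-7\right) \left(-13\right) = 91$)
$\left(M{\left(-5,r{\left(6,-4 \right)} \right)} - 48\right) O = \left(2 - 48\right) 91 = \left(-46\right) 91 = -4186$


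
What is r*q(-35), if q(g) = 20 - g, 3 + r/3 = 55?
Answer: 8580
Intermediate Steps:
r = 156 (r = -9 + 3*55 = -9 + 165 = 156)
r*q(-35) = 156*(20 - 1*(-35)) = 156*(20 + 35) = 156*55 = 8580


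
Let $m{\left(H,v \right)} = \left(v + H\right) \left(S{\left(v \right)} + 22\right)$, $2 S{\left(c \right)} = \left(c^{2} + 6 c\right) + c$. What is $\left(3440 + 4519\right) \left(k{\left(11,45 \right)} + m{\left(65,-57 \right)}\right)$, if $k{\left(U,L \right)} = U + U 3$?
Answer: $92483580$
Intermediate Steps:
$S{\left(c \right)} = \frac{c^{2}}{2} + \frac{7 c}{2}$ ($S{\left(c \right)} = \frac{\left(c^{2} + 6 c\right) + c}{2} = \frac{c^{2} + 7 c}{2} = \frac{c^{2}}{2} + \frac{7 c}{2}$)
$m{\left(H,v \right)} = \left(22 + \frac{v \left(7 + v\right)}{2}\right) \left(H + v\right)$ ($m{\left(H,v \right)} = \left(v + H\right) \left(\frac{v \left(7 + v\right)}{2} + 22\right) = \left(H + v\right) \left(22 + \frac{v \left(7 + v\right)}{2}\right) = \left(22 + \frac{v \left(7 + v\right)}{2}\right) \left(H + v\right)$)
$k{\left(U,L \right)} = 4 U$ ($k{\left(U,L \right)} = U + 3 U = 4 U$)
$\left(3440 + 4519\right) \left(k{\left(11,45 \right)} + m{\left(65,-57 \right)}\right) = \left(3440 + 4519\right) \left(4 \cdot 11 + \left(22 \cdot 65 + 22 \left(-57\right) + \frac{\left(-57\right)^{2} \left(7 - 57\right)}{2} + \frac{1}{2} \cdot 65 \left(-57\right) \left(7 - 57\right)\right)\right) = 7959 \left(44 + \left(1430 - 1254 + \frac{1}{2} \cdot 3249 \left(-50\right) + \frac{1}{2} \cdot 65 \left(-57\right) \left(-50\right)\right)\right) = 7959 \left(44 + \left(1430 - 1254 - 81225 + 92625\right)\right) = 7959 \left(44 + 11576\right) = 7959 \cdot 11620 = 92483580$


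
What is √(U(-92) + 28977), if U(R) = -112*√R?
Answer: √(28977 - 224*I*√23) ≈ 170.26 - 3.155*I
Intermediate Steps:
√(U(-92) + 28977) = √(-224*I*√23 + 28977) = √(28977 - 224*I*√23)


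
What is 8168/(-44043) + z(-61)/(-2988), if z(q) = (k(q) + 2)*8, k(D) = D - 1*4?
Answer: -61342/3655569 ≈ -0.016780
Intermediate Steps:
k(D) = -4 + D (k(D) = D - 4 = -4 + D)
z(q) = -16 + 8*q (z(q) = ((-4 + q) + 2)*8 = (-2 + q)*8 = -16 + 8*q)
8168/(-44043) + z(-61)/(-2988) = 8168/(-44043) + (-16 + 8*(-61))/(-2988) = 8168*(-1/44043) + (-16 - 488)*(-1/2988) = -8168/44043 - 504*(-1/2988) = -8168/44043 + 14/83 = -61342/3655569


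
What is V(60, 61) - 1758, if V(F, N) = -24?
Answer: -1782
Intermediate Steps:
V(60, 61) - 1758 = -24 - 1758 = -1782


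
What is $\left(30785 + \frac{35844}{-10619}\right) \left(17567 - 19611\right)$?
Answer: $- \frac{95446060732}{1517} \approx -6.2918 \cdot 10^{7}$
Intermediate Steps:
$\left(30785 + \frac{35844}{-10619}\right) \left(17567 - 19611\right) = \left(30785 + 35844 \left(- \frac{1}{10619}\right)\right) \left(-2044\right) = \left(30785 - \frac{35844}{10619}\right) \left(-2044\right) = \frac{326870071}{10619} \left(-2044\right) = - \frac{95446060732}{1517}$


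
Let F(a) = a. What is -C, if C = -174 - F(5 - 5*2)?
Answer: 169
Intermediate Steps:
C = -169 (C = -174 - (5 - 5*2) = -174 - (5 - 10) = -174 - 1*(-5) = -174 + 5 = -169)
-C = -1*(-169) = 169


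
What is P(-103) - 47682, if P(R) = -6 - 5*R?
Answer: -47173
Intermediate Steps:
P(-103) - 47682 = (-6 - 5*(-103)) - 47682 = (-6 + 515) - 47682 = 509 - 47682 = -47173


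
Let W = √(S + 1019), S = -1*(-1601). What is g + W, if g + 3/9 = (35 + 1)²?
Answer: 3887/3 + 2*√655 ≈ 1346.9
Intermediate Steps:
g = 3887/3 (g = -⅓ + (35 + 1)² = -⅓ + 36² = -⅓ + 1296 = 3887/3 ≈ 1295.7)
S = 1601
W = 2*√655 (W = √(1601 + 1019) = √2620 = 2*√655 ≈ 51.186)
g + W = 3887/3 + 2*√655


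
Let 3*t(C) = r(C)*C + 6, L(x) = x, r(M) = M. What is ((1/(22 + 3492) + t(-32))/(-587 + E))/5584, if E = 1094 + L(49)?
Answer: 3619423/32729789568 ≈ 0.00011059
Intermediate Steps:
t(C) = 2 + C**2/3 (t(C) = (C*C + 6)/3 = (C**2 + 6)/3 = (6 + C**2)/3 = 2 + C**2/3)
E = 1143 (E = 1094 + 49 = 1143)
((1/(22 + 3492) + t(-32))/(-587 + E))/5584 = ((1/(22 + 3492) + (2 + (1/3)*(-32)**2))/(-587 + 1143))/5584 = ((1/3514 + (2 + (1/3)*1024))/556)*(1/5584) = ((1/3514 + (2 + 1024/3))*(1/556))*(1/5584) = ((1/3514 + 1030/3)*(1/556))*(1/5584) = ((3619423/10542)*(1/556))*(1/5584) = (3619423/5861352)*(1/5584) = 3619423/32729789568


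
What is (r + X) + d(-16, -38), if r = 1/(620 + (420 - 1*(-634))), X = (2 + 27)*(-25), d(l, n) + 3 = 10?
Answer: -1201931/1674 ≈ -718.00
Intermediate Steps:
d(l, n) = 7 (d(l, n) = -3 + 10 = 7)
X = -725 (X = 29*(-25) = -725)
r = 1/1674 (r = 1/(620 + (420 + 634)) = 1/(620 + 1054) = 1/1674 ≈ 0.00059737)
(r + X) + d(-16, -38) = (1/1674 - 725) + 7 = -1213649/1674 + 7 = -1201931/1674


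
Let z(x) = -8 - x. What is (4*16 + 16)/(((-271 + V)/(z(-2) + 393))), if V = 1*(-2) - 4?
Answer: -30960/277 ≈ -111.77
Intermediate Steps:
V = -6 (V = -2 - 4 = -6)
(4*16 + 16)/(((-271 + V)/(z(-2) + 393))) = (4*16 + 16)/(((-271 - 6)/((-8 - 1*(-2)) + 393))) = (64 + 16)/((-277/((-8 + 2) + 393))) = 80/((-277/(-6 + 393))) = 80/((-277/387)) = 80/((-277*1/387)) = 80/(-277/387) = 80*(-387/277) = -30960/277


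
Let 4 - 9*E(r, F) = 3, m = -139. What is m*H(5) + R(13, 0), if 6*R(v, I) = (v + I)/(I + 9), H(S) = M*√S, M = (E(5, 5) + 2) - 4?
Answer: 13/54 + 2363*√5/9 ≈ 587.33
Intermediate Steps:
E(r, F) = ⅑ (E(r, F) = 4/9 - ⅑*3 = 4/9 - ⅓ = ⅑)
M = -17/9 (M = (⅑ + 2) - 4 = 19/9 - 4 = -17/9 ≈ -1.8889)
H(S) = -17*√S/9
R(v, I) = (I + v)/(6*(9 + I)) (R(v, I) = ((v + I)/(I + 9))/6 = ((I + v)/(9 + I))/6 = (I + v)/(6*(9 + I)))
m*H(5) + R(13, 0) = -(-2363)*√5/9 + (0 + 13)/(6*(9 + 0)) = 2363*√5/9 + (⅙)*13/9 = 2363*√5/9 + (⅙)*(⅑)*13 = 2363*√5/9 + 13/54 = 13/54 + 2363*√5/9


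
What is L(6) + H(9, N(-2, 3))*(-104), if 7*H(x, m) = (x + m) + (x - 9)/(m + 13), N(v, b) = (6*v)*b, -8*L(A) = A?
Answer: 11211/28 ≈ 400.39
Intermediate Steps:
L(A) = -A/8
N(v, b) = 6*b*v
H(x, m) = m/7 + x/7 + (-9 + x)/(7*(13 + m)) (H(x, m) = ((x + m) + (x - 9)/(m + 13))/7 = ((m + x) + (-9 + x)/(13 + m))/7 = (m + x + (-9 + x)/(13 + m))/7 = m/7 + x/7 + (-9 + x)/(7*(13 + m)))
L(6) + H(9, N(-2, 3))*(-104) = -⅛*6 + ((-9 + (6*3*(-2))² + 13*(6*3*(-2)) + 14*9 + (6*3*(-2))*9)/(7*(13 + 6*3*(-2))))*(-104) = -¾ + ((-9 + (-36)² + 13*(-36) + 126 - 36*9)/(7*(13 - 36)))*(-104) = -¾ + ((⅐)*(-9 + 1296 - 468 + 126 - 324)/(-23))*(-104) = -¾ + ((⅐)*(-1/23)*621)*(-104) = -¾ - 27/7*(-104) = -¾ + 2808/7 = 11211/28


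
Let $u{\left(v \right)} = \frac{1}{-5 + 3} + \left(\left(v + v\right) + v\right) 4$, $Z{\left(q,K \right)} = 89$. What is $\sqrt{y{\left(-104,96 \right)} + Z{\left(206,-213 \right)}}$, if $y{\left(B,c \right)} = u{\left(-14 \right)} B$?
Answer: $3 \sqrt{1957} \approx 132.71$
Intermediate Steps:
$u{\left(v \right)} = - \frac{1}{2} + 12 v$ ($u{\left(v \right)} = \frac{1}{-2} + \left(2 v + v\right) 4 = - \frac{1}{2} + 3 v 4 = - \frac{1}{2} + 12 v$)
$y{\left(B,c \right)} = - \frac{337 B}{2}$ ($y{\left(B,c \right)} = \left(- \frac{1}{2} + 12 \left(-14\right)\right) B = \left(- \frac{1}{2} - 168\right) B = - \frac{337 B}{2}$)
$\sqrt{y{\left(-104,96 \right)} + Z{\left(206,-213 \right)}} = \sqrt{\left(- \frac{337}{2}\right) \left(-104\right) + 89} = \sqrt{17524 + 89} = \sqrt{17613} = 3 \sqrt{1957}$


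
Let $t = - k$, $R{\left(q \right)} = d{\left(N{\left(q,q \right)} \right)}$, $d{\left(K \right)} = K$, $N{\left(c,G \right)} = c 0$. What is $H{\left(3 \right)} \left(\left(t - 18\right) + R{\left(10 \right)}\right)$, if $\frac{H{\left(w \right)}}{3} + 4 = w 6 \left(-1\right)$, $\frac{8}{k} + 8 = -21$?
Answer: $\frac{33924}{29} \approx 1169.8$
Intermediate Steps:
$N{\left(c,G \right)} = 0$
$k = - \frac{8}{29}$ ($k = \frac{8}{-8 - 21} = \frac{8}{-29} = 8 \left(- \frac{1}{29}\right) = - \frac{8}{29} \approx -0.27586$)
$R{\left(q \right)} = 0$
$t = \frac{8}{29}$ ($t = \left(-1\right) \left(- \frac{8}{29}\right) = \frac{8}{29} \approx 0.27586$)
$H{\left(w \right)} = -12 - 18 w$ ($H{\left(w \right)} = -12 + 3 w 6 \left(-1\right) = -12 + 3 \cdot 6 w \left(-1\right) = -12 + 3 \left(- 6 w\right) = -12 - 18 w$)
$H{\left(3 \right)} \left(\left(t - 18\right) + R{\left(10 \right)}\right) = \left(-12 - 54\right) \left(\left(\frac{8}{29} - 18\right) + 0\right) = - 66 \left(- \frac{514}{29} + 0\right) = \left(-66\right) \left(- \frac{514}{29}\right) = \frac{33924}{29}$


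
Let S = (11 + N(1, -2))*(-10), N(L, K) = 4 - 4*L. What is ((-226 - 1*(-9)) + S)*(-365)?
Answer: 119355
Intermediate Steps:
N(L, K) = 4 - 4*L
S = -110 (S = (11 + (4 - 4*1))*(-10) = (11 + (4 - 4))*(-10) = (11 + 0)*(-10) = 11*(-10) = -110)
((-226 - 1*(-9)) + S)*(-365) = ((-226 - 1*(-9)) - 110)*(-365) = ((-226 + 9) - 110)*(-365) = (-217 - 110)*(-365) = -327*(-365) = 119355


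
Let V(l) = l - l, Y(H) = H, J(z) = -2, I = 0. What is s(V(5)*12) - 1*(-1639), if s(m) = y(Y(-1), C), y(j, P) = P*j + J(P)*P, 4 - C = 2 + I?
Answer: 1633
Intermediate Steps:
C = 2 (C = 4 - (2 + 0) = 4 - 1*2 = 4 - 2 = 2)
V(l) = 0
y(j, P) = -2*P + P*j (y(j, P) = P*j - 2*P = -2*P + P*j)
s(m) = -6 (s(m) = 2*(-2 - 1) = 2*(-3) = -6)
s(V(5)*12) - 1*(-1639) = -6 - 1*(-1639) = -6 + 1639 = 1633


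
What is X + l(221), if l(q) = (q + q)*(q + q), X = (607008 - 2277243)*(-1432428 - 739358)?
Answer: 3627393185074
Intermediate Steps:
X = 3627392989710 (X = -1670235*(-2171786) = 3627392989710)
l(q) = 4*q**2 (l(q) = (2*q)*(2*q) = 4*q**2)
X + l(221) = 3627392989710 + 4*221**2 = 3627392989710 + 4*48841 = 3627392989710 + 195364 = 3627393185074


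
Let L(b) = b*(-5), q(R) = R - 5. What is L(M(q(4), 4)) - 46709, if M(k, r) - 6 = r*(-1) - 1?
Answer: -46714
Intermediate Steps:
q(R) = -5 + R
M(k, r) = 5 - r (M(k, r) = 6 + (r*(-1) - 1) = 6 + (-r - 1) = 6 + (-1 - r) = 5 - r)
L(b) = -5*b
L(M(q(4), 4)) - 46709 = -5*(5 - 1*4) - 46709 = -5*(5 - 4) - 46709 = -5*1 - 46709 = -5 - 46709 = -46714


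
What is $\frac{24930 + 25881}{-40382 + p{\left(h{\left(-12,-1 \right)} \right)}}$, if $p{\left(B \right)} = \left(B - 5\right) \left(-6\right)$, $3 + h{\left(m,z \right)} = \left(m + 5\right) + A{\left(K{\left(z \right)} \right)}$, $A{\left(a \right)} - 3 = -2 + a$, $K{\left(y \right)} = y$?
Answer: $- \frac{50811}{40292} \approx -1.2611$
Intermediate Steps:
$A{\left(a \right)} = 1 + a$ ($A{\left(a \right)} = 3 + \left(-2 + a\right) = 1 + a$)
$h{\left(m,z \right)} = 3 + m + z$ ($h{\left(m,z \right)} = -3 + \left(\left(m + 5\right) + \left(1 + z\right)\right) = -3 + \left(\left(5 + m\right) + \left(1 + z\right)\right) = -3 + \left(6 + m + z\right) = 3 + m + z$)
$p{\left(B \right)} = 30 - 6 B$ ($p{\left(B \right)} = \left(-5 + B\right) \left(-6\right) = 30 - 6 B$)
$\frac{24930 + 25881}{-40382 + p{\left(h{\left(-12,-1 \right)} \right)}} = \frac{24930 + 25881}{-40382 - \left(-30 + 6 \left(3 - 12 - 1\right)\right)} = \frac{50811}{-40382 + \left(30 - -60\right)} = \frac{50811}{-40382 + \left(30 + 60\right)} = \frac{50811}{-40382 + 90} = \frac{50811}{-40292} = 50811 \left(- \frac{1}{40292}\right) = - \frac{50811}{40292}$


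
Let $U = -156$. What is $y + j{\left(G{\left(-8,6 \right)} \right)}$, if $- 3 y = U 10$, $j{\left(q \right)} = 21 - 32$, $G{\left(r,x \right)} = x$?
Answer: $509$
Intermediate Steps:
$j{\left(q \right)} = -11$ ($j{\left(q \right)} = 21 - 32 = -11$)
$y = 520$ ($y = - \frac{\left(-156\right) 10}{3} = \left(- \frac{1}{3}\right) \left(-1560\right) = 520$)
$y + j{\left(G{\left(-8,6 \right)} \right)} = 520 - 11 = 509$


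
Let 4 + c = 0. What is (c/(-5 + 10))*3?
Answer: -12/5 ≈ -2.4000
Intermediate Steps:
c = -4 (c = -4 + 0 = -4)
(c/(-5 + 10))*3 = (-4/(-5 + 10))*3 = (-4/5)*3 = ((⅕)*(-4))*3 = -⅘*3 = -12/5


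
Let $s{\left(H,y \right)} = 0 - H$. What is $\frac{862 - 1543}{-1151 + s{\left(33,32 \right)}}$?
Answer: $\frac{681}{1184} \approx 0.57517$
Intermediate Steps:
$s{\left(H,y \right)} = - H$
$\frac{862 - 1543}{-1151 + s{\left(33,32 \right)}} = \frac{862 - 1543}{-1151 - 33} = - \frac{681}{-1151 - 33} = - \frac{681}{-1184} = \left(-681\right) \left(- \frac{1}{1184}\right) = \frac{681}{1184}$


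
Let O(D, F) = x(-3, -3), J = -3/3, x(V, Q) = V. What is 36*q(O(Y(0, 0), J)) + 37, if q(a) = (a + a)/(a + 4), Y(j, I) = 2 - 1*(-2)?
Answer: -179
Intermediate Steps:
J = -1 (J = -3*⅓ = -1)
Y(j, I) = 4 (Y(j, I) = 2 + 2 = 4)
O(D, F) = -3
q(a) = 2*a/(4 + a) (q(a) = (2*a)/(4 + a) = 2*a/(4 + a))
36*q(O(Y(0, 0), J)) + 37 = 36*(2*(-3)/(4 - 3)) + 37 = 36*(2*(-3)/1) + 37 = 36*(2*(-3)*1) + 37 = 36*(-6) + 37 = -216 + 37 = -179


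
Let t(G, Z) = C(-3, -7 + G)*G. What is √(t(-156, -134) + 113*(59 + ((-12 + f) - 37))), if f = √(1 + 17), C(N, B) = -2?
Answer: √(1442 + 339*√2) ≈ 43.834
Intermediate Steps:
t(G, Z) = -2*G
f = 3*√2 (f = √18 = 3*√2 ≈ 4.2426)
√(t(-156, -134) + 113*(59 + ((-12 + f) - 37))) = √(-2*(-156) + 113*(59 + ((-12 + 3*√2) - 37))) = √(312 + 113*(59 + (-49 + 3*√2))) = √(312 + 113*(10 + 3*√2)) = √(312 + (1130 + 339*√2)) = √(1442 + 339*√2)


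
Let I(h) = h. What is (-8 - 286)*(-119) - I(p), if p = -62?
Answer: 35048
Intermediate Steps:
(-8 - 286)*(-119) - I(p) = (-8 - 286)*(-119) - 1*(-62) = -294*(-119) + 62 = 34986 + 62 = 35048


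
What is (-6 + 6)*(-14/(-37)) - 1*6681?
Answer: -6681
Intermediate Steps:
(-6 + 6)*(-14/(-37)) - 1*6681 = 0*(-14*(-1/37)) - 6681 = 0*(14/37) - 6681 = 0 - 6681 = -6681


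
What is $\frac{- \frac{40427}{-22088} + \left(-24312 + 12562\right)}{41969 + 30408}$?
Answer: $- \frac{259493573}{1598663176} \approx -0.16232$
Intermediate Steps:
$\frac{- \frac{40427}{-22088} + \left(-24312 + 12562\right)}{41969 + 30408} = \frac{\left(-40427\right) \left(- \frac{1}{22088}\right) - 11750}{72377} = \left(\frac{40427}{22088} - 11750\right) \frac{1}{72377} = \left(- \frac{259493573}{22088}\right) \frac{1}{72377} = - \frac{259493573}{1598663176}$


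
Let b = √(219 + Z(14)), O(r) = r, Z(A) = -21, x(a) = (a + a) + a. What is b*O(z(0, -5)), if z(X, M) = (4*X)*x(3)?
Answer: 0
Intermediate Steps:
x(a) = 3*a (x(a) = 2*a + a = 3*a)
z(X, M) = 36*X (z(X, M) = (4*X)*(3*3) = (4*X)*9 = 36*X)
b = 3*√22 (b = √(219 - 21) = √198 = 3*√22 ≈ 14.071)
b*O(z(0, -5)) = (3*√22)*(36*0) = (3*√22)*0 = 0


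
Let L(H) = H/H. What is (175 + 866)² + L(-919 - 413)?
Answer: 1083682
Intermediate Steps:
L(H) = 1
(175 + 866)² + L(-919 - 413) = (175 + 866)² + 1 = 1041² + 1 = 1083681 + 1 = 1083682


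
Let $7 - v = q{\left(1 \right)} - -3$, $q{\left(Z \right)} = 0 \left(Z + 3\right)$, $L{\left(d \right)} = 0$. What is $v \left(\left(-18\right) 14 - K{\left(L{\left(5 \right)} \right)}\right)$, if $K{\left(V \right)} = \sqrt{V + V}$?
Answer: $-1008$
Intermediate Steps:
$K{\left(V \right)} = \sqrt{2} \sqrt{V}$ ($K{\left(V \right)} = \sqrt{2 V} = \sqrt{2} \sqrt{V}$)
$q{\left(Z \right)} = 0$ ($q{\left(Z \right)} = 0 \left(3 + Z\right) = 0$)
$v = 4$ ($v = 7 - \left(0 - -3\right) = 7 - \left(0 + 3\right) = 7 - 3 = 4$)
$v \left(\left(-18\right) 14 - K{\left(L{\left(5 \right)} \right)}\right) = 4 \left(\left(-18\right) 14 - \sqrt{2} \sqrt{0}\right) = 4 \left(-252 - \sqrt{2} \cdot 0\right) = 4 \left(-252 - 0\right) = 4 \left(-252 + 0\right) = 4 \left(-252\right) = -1008$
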